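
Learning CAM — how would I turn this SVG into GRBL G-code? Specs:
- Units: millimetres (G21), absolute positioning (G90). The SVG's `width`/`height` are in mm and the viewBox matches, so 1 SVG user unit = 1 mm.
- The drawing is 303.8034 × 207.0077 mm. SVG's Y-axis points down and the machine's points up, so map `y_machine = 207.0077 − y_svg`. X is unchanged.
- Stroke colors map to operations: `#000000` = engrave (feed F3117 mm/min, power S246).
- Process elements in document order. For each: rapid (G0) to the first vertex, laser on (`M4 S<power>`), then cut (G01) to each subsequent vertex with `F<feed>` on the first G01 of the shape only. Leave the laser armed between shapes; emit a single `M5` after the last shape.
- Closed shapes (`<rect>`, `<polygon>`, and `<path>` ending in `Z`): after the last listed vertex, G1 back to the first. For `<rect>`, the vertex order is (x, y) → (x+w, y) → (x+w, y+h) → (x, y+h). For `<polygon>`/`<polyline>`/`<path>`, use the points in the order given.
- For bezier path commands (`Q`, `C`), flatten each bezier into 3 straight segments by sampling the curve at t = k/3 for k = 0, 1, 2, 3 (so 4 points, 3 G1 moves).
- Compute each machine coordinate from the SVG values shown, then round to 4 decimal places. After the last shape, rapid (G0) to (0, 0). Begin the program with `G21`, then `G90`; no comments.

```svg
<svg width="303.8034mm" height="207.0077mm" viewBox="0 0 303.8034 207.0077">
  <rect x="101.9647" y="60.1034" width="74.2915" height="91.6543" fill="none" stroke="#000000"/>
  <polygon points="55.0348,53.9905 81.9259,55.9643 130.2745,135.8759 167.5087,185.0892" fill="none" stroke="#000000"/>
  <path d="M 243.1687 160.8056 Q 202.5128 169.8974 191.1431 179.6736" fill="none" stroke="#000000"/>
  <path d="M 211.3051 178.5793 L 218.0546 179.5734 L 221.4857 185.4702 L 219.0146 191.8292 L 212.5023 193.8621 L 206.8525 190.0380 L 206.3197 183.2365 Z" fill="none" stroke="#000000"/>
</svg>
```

Since the viewBox matches the mm dimensions, user units are millimetres directly. The only transform is the Y-flip y_m = 207.0077 − y_svg.

Shape 1 is a rectangle drawn with `<rect>`. Its stroke #000000 means engrave at S246, F3117. After flipping Y the toolpath is (101.9647,146.9043) → (176.2562,146.9043) → (176.2562,55.2500) → (101.9647,55.2500) → (101.9647,146.9043), returning to the start.

Shape 2 is a closed polygon drawn with `<polygon>`. Its stroke #000000 means engrave at S246, F3117. After flipping Y the toolpath is (55.0348,153.0172) → (81.9259,151.0434) → (130.2745,71.1318) → (167.5087,21.9185) → (55.0348,153.0172), returning to the start.

Shape 3 is a quadratic bezier drawn with `<path>`. Its stroke #000000 means engrave at S246, F3117. After flipping Y the toolpath is (243.1687,46.2021) → (219.3188,40.0649) → (201.9769,33.7755) → (191.1431,27.3341).

Shape 4 is a regular polygon drawn with `<path>`. Its stroke #000000 means engrave at S246, F3117. After flipping Y the toolpath is (211.3051,28.4284) → (218.0546,27.4343) → (221.4857,21.5375) → (219.0146,15.1785) → (212.5023,13.1456) → (206.8525,16.9697) → (206.3197,23.7712) → (211.3051,28.4284), returning to the start.

G21
G90
G0 X101.9647 Y146.9043
M4 S246
G01 X176.2562 Y146.9043 F3117
G01 X176.2562 Y55.2500
G01 X101.9647 Y55.2500
G01 X101.9647 Y146.9043
G0 X55.0348 Y153.0172
M4 S246
G01 X81.9259 Y151.0434 F3117
G01 X130.2745 Y71.1318
G01 X167.5087 Y21.9185
G01 X55.0348 Y153.0172
G0 X243.1687 Y46.2021
M4 S246
G01 X219.3188 Y40.0649 F3117
G01 X201.9769 Y33.7755
G01 X191.1431 Y27.3341
G0 X211.3051 Y28.4284
M4 S246
G01 X218.0546 Y27.4343 F3117
G01 X221.4857 Y21.5375
G01 X219.0146 Y15.1785
G01 X212.5023 Y13.1456
G01 X206.8525 Y16.9697
G01 X206.3197 Y23.7712
G01 X211.3051 Y28.4284
M5
G0 X0.0000 Y0.0000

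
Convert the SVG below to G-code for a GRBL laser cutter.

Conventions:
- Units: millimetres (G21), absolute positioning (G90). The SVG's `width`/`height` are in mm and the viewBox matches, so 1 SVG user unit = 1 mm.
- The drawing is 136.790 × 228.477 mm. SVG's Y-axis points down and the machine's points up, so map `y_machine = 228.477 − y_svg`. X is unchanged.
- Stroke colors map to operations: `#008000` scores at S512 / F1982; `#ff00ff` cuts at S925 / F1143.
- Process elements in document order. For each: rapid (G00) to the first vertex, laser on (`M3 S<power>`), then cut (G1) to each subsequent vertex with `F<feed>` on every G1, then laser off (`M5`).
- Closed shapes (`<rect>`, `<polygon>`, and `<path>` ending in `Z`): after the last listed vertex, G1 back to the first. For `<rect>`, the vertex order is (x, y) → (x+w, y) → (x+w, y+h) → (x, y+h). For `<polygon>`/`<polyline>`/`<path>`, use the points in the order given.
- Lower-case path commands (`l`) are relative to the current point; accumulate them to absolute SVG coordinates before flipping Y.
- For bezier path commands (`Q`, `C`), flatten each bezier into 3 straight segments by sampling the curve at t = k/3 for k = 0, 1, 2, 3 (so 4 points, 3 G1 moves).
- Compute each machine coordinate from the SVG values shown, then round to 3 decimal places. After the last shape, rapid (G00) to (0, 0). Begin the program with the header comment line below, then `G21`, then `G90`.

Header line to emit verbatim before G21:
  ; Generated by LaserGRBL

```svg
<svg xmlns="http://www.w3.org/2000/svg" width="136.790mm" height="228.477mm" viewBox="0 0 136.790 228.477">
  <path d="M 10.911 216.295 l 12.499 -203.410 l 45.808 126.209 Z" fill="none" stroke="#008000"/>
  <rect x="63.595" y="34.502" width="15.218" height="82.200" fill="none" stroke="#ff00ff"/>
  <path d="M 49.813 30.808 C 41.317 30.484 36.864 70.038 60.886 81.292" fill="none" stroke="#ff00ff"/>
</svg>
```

; Generated by LaserGRBL
G21
G90
G00 X10.911 Y12.182
M3 S512
G1 X23.410 Y215.592 F1982
G1 X69.218 Y89.383 F1982
G1 X10.911 Y12.182 F1982
M5
G00 X63.595 Y193.975
M3 S925
G1 X78.813 Y193.975 F1143
G1 X78.813 Y111.775 F1143
G1 X63.595 Y111.775 F1143
G1 X63.595 Y193.975 F1143
M5
G00 X49.813 Y197.669
M3 S925
G1 X43.570 Y187.225 F1143
G1 X45.451 Y165.347 F1143
G1 X60.886 Y147.185 F1143
M5
G00 X0.000 Y0.000

viewBox `0 0 136.790 228.477` with mm width/height → 1 unit = 1 mm. Flip: y_m = 228.477 − y_svg.

**Shape 1** — `<path>` closed polygon, stroke `#008000` → score (S512, F1982). Machine vertices: (10.911,12.182) → (23.410,215.592) → (69.218,89.383) → (10.911,12.182). Closed: final G1 returns to the first vertex.

**Shape 2** — `<rect>` rectangle, stroke `#ff00ff` → cut (S925, F1143). Machine vertices: (63.595,193.975) → (78.813,193.975) → (78.813,111.775) → (63.595,111.775) → (63.595,193.975). Closed: final G1 returns to the first vertex.

**Shape 3** — `<path>` cubic bezier, stroke `#ff00ff` → cut (S925, F1143). Control points (SVG): P0=(49.813,30.808), P1=(41.317,30.484), P2=(36.864,70.038), P3=(60.886,81.292); sampled at t=k/3. Machine vertices: (49.813,197.669) → (43.570,187.225) → (45.451,165.347) → (60.886,147.185). Open path.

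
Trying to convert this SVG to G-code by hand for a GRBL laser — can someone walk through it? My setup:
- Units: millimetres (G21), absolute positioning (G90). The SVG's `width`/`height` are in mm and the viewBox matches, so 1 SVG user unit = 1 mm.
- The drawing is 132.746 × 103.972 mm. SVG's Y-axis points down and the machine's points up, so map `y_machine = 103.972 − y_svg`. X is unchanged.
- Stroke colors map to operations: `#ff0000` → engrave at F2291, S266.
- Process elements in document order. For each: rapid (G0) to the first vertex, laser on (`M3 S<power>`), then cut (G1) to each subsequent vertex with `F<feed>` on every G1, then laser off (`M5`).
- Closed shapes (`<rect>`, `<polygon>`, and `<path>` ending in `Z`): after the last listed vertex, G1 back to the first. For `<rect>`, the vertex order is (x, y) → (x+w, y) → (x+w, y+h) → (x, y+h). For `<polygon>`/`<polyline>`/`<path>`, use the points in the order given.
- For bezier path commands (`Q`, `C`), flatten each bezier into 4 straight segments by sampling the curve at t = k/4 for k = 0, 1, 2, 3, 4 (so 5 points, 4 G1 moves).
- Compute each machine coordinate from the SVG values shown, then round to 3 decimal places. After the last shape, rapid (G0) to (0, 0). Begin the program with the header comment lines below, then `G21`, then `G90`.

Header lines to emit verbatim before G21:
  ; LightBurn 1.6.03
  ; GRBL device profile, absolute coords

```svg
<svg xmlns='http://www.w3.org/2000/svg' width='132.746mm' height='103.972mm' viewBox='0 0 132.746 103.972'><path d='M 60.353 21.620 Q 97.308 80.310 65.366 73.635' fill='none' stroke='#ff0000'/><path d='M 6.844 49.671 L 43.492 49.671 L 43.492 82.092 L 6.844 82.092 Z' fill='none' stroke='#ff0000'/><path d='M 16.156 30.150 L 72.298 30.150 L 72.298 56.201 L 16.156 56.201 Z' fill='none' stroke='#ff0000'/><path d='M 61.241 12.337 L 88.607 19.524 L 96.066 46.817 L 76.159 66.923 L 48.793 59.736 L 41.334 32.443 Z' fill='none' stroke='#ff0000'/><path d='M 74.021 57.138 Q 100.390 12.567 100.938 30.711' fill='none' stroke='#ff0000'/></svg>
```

1 u = 1 mm; y_m = 103.972 − y.

[1] `<path>` quadratic bezier, #ff0000→engrave S266 F2291: (60.353,82.352) → (74.524,57.092) → (80.084,40.003) → (77.031,31.085) → (65.366,30.337)

[2] `<path>` rectangle, #ff0000→engrave S266 F2291: (6.844,54.301) → (43.492,54.301) → (43.492,21.880) → (6.844,21.880) → (6.844,54.301) (closed)

[3] `<path>` rectangle, #ff0000→engrave S266 F2291: (16.156,73.822) → (72.298,73.822) → (72.298,47.771) → (16.156,47.771) → (16.156,73.822) (closed)

[4] `<path>` regular polygon, #ff0000→engrave S266 F2291: (61.241,91.635) → (88.607,84.448) → (96.066,57.155) → (76.159,37.049) → (48.793,44.236) → (41.334,71.529) → (61.241,91.635) (closed)

[5] `<path>` quadratic bezier, #ff0000→engrave S266 F2291: (74.021,46.834) → (85.592,65.200) → (93.935,75.726) → (99.050,78.413) → (100.938,73.261)

; LightBurn 1.6.03
; GRBL device profile, absolute coords
G21
G90
G0 X60.353 Y82.352
M3 S266
G1 X74.524 Y57.092 F2291
G1 X80.084 Y40.003 F2291
G1 X77.031 Y31.085 F2291
G1 X65.366 Y30.337 F2291
M5
G0 X6.844 Y54.301
M3 S266
G1 X43.492 Y54.301 F2291
G1 X43.492 Y21.880 F2291
G1 X6.844 Y21.880 F2291
G1 X6.844 Y54.301 F2291
M5
G0 X16.156 Y73.822
M3 S266
G1 X72.298 Y73.822 F2291
G1 X72.298 Y47.771 F2291
G1 X16.156 Y47.771 F2291
G1 X16.156 Y73.822 F2291
M5
G0 X61.241 Y91.635
M3 S266
G1 X88.607 Y84.448 F2291
G1 X96.066 Y57.155 F2291
G1 X76.159 Y37.049 F2291
G1 X48.793 Y44.236 F2291
G1 X41.334 Y71.529 F2291
G1 X61.241 Y91.635 F2291
M5
G0 X74.021 Y46.834
M3 S266
G1 X85.592 Y65.200 F2291
G1 X93.935 Y75.726 F2291
G1 X99.050 Y78.413 F2291
G1 X100.938 Y73.261 F2291
M5
G0 X0.000 Y0.000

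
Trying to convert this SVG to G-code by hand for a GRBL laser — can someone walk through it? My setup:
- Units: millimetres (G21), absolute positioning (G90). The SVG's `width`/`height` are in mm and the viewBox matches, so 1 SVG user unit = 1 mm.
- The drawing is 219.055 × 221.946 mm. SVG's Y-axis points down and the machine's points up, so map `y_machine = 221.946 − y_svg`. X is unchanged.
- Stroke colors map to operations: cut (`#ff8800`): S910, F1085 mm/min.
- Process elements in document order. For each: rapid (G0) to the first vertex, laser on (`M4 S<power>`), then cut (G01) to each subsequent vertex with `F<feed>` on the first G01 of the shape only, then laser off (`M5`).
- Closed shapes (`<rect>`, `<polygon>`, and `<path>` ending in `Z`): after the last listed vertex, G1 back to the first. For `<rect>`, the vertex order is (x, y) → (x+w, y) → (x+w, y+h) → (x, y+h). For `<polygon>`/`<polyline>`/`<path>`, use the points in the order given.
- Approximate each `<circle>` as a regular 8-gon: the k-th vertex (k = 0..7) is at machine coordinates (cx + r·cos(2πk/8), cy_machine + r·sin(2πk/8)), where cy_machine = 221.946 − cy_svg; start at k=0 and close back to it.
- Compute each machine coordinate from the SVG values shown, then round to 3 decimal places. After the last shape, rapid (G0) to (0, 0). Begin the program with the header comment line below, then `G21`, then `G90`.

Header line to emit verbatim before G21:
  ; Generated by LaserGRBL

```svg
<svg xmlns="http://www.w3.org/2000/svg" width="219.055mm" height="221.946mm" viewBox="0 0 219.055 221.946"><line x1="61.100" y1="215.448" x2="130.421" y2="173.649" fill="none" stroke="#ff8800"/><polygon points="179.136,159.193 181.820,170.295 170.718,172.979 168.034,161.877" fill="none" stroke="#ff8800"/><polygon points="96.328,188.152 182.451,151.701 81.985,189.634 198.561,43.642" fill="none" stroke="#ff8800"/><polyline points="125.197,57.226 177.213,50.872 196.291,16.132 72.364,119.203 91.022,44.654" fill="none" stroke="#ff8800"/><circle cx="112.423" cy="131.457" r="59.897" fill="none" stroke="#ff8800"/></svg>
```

1 u = 1 mm; y_m = 221.946 − y.

[1] `<line>` line segment, #ff8800→cut S910 F1085: (61.100,6.498) → (130.421,48.297)

[2] `<polygon>` regular polygon, #ff8800→cut S910 F1085: (179.136,62.753) → (181.820,51.651) → (170.718,48.967) → (168.034,60.069) → (179.136,62.753) (closed)

[3] `<polygon>` closed polygon, #ff8800→cut S910 F1085: (96.328,33.794) → (182.451,70.245) → (81.985,32.312) → (198.561,178.304) → (96.328,33.794) (closed)

[4] `<polyline>` open polyline, #ff8800→cut S910 F1085: (125.197,164.720) → (177.213,171.074) → (196.291,205.814) → (72.364,102.743) → (91.022,177.292)

[5] `<circle>` circle, #ff8800→cut S910 F1085: (172.320,90.489) → (154.777,132.843) → (112.423,150.386) → (70.069,132.843) → (52.526,90.489) → (70.069,48.135) → (112.423,30.592) → (154.777,48.135) → (172.320,90.489) (closed)

; Generated by LaserGRBL
G21
G90
G0 X61.100 Y6.498
M4 S910
G01 X130.421 Y48.297 F1085
M5
G0 X179.136 Y62.753
M4 S910
G01 X181.820 Y51.651 F1085
G01 X170.718 Y48.967
G01 X168.034 Y60.069
G01 X179.136 Y62.753
M5
G0 X96.328 Y33.794
M4 S910
G01 X182.451 Y70.245 F1085
G01 X81.985 Y32.312
G01 X198.561 Y178.304
G01 X96.328 Y33.794
M5
G0 X125.197 Y164.720
M4 S910
G01 X177.213 Y171.074 F1085
G01 X196.291 Y205.814
G01 X72.364 Y102.743
G01 X91.022 Y177.292
M5
G0 X172.320 Y90.489
M4 S910
G01 X154.777 Y132.843 F1085
G01 X112.423 Y150.386
G01 X70.069 Y132.843
G01 X52.526 Y90.489
G01 X70.069 Y48.135
G01 X112.423 Y30.592
G01 X154.777 Y48.135
G01 X172.320 Y90.489
M5
G0 X0.000 Y0.000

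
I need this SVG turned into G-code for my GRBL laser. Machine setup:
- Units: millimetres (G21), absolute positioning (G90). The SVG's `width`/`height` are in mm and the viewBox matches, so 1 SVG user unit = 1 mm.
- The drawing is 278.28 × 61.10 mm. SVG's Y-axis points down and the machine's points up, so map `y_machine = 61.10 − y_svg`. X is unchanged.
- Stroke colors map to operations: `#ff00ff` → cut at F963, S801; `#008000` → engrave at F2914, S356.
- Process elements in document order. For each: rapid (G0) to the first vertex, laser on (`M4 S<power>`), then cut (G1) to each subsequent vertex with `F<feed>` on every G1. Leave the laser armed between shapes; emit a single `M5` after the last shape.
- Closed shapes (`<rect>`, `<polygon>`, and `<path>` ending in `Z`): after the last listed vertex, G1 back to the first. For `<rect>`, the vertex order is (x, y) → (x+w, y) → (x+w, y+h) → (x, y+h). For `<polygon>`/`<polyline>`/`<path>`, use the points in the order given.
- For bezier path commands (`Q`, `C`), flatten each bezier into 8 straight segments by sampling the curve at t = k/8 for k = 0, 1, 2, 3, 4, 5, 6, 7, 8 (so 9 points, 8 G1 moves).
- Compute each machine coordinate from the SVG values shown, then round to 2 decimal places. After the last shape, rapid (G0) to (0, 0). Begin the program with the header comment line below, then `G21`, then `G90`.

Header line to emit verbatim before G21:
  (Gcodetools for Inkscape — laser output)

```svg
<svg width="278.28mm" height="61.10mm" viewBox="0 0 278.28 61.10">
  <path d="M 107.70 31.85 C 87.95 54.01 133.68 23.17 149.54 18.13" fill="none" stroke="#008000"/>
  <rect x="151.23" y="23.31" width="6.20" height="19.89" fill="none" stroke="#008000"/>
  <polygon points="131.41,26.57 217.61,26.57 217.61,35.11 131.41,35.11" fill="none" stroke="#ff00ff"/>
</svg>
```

(Gcodetools for Inkscape — laser output)
G21
G90
G0 X107.70 Y29.25
M4 S356
G1 X103.18 Y23.27 F2914
G1 X103.68 Y21.34 F2914
G1 X108.08 Y22.52 F2914
G1 X115.27 Y25.91 F2914
G1 X124.12 Y30.57 F2914
G1 X133.53 Y35.58 F2914
G1 X142.38 Y40.02 F2914
G1 X149.54 Y42.97 F2914
G0 X151.23 Y37.79
M4 S356
G1 X157.43 Y37.79 F2914
G1 X157.43 Y17.90 F2914
G1 X151.23 Y17.90 F2914
G1 X151.23 Y37.79 F2914
G0 X131.41 Y34.53
M4 S801
G1 X217.61 Y34.53 F963
G1 X217.61 Y25.99 F963
G1 X131.41 Y25.99 F963
G1 X131.41 Y34.53 F963
M5
G0 X0.00 Y0.00

viewBox `0 0 278.28 61.10` with mm width/height → 1 unit = 1 mm. Flip: y_m = 61.10 − y_svg.

**Shape 1** — `<path>` cubic bezier, stroke `#008000` → engrave (S356, F2914). Control points (SVG): P0=(107.70,31.85), P1=(87.95,54.01), P2=(133.68,23.17), P3=(149.54,18.13); sampled at t=k/8. Machine vertices: (107.70,29.25) → (103.18,23.27) → (103.68,21.34) → (108.08,22.52) → (115.27,25.91) → (124.12,30.57) → (133.53,35.58) → (142.38,40.02) → (149.54,42.97). Open path.

**Shape 2** — `<rect>` rectangle, stroke `#008000` → engrave (S356, F2914). Machine vertices: (151.23,37.79) → (157.43,37.79) → (157.43,17.90) → (151.23,17.90) → (151.23,37.79). Closed: final G1 returns to the first vertex.

**Shape 3** — `<polygon>` rectangle, stroke `#ff00ff` → cut (S801, F963). Machine vertices: (131.41,34.53) → (217.61,34.53) → (217.61,25.99) → (131.41,25.99) → (131.41,34.53). Closed: final G1 returns to the first vertex.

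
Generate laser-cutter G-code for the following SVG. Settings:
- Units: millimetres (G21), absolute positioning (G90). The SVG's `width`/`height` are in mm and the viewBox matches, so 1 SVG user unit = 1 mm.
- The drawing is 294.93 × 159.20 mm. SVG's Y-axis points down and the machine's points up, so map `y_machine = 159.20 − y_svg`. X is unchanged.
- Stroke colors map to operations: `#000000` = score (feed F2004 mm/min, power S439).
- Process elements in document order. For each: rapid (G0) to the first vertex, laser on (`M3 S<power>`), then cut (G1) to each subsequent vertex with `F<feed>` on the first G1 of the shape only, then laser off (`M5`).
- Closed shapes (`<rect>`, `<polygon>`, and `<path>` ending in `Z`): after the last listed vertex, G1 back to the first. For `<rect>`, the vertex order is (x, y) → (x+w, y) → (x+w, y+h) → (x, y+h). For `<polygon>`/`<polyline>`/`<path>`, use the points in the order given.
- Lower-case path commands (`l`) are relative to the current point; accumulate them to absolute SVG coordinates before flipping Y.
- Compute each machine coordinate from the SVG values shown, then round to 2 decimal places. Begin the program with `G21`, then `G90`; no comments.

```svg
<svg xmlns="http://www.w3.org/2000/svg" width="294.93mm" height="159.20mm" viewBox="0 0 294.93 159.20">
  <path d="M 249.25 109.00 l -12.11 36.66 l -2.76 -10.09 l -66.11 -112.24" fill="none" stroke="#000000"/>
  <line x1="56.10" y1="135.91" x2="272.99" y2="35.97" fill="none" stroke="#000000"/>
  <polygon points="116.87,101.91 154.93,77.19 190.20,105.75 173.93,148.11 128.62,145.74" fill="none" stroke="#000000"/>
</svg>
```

G21
G90
G0 X249.25 Y50.20
M3 S439
G1 X237.14 Y13.54 F2004
G1 X234.38 Y23.63
G1 X168.27 Y135.87
M5
G0 X56.10 Y23.29
M3 S439
G1 X272.99 Y123.23 F2004
M5
G0 X116.87 Y57.29
M3 S439
G1 X154.93 Y82.01 F2004
G1 X190.20 Y53.45
G1 X173.93 Y11.09
G1 X128.62 Y13.46
G1 X116.87 Y57.29
M5

viewBox `0 0 294.93 159.20` with mm width/height → 1 unit = 1 mm. Flip: y_m = 159.20 − y_svg.

**Shape 1** — `<path>` open polyline, stroke `#000000` → score (S439, F2004). Machine vertices: (249.25,50.20) → (237.14,13.54) → (234.38,23.63) → (168.27,135.87). Open path.

**Shape 2** — `<line>` line segment, stroke `#000000` → score (S439, F2004). Machine vertices: (56.10,23.29) → (272.99,123.23). Open path.

**Shape 3** — `<polygon>` regular polygon, stroke `#000000` → score (S439, F2004). Machine vertices: (116.87,57.29) → (154.93,82.01) → (190.20,53.45) → (173.93,11.09) → (128.62,13.46) → (116.87,57.29). Closed: final G1 returns to the first vertex.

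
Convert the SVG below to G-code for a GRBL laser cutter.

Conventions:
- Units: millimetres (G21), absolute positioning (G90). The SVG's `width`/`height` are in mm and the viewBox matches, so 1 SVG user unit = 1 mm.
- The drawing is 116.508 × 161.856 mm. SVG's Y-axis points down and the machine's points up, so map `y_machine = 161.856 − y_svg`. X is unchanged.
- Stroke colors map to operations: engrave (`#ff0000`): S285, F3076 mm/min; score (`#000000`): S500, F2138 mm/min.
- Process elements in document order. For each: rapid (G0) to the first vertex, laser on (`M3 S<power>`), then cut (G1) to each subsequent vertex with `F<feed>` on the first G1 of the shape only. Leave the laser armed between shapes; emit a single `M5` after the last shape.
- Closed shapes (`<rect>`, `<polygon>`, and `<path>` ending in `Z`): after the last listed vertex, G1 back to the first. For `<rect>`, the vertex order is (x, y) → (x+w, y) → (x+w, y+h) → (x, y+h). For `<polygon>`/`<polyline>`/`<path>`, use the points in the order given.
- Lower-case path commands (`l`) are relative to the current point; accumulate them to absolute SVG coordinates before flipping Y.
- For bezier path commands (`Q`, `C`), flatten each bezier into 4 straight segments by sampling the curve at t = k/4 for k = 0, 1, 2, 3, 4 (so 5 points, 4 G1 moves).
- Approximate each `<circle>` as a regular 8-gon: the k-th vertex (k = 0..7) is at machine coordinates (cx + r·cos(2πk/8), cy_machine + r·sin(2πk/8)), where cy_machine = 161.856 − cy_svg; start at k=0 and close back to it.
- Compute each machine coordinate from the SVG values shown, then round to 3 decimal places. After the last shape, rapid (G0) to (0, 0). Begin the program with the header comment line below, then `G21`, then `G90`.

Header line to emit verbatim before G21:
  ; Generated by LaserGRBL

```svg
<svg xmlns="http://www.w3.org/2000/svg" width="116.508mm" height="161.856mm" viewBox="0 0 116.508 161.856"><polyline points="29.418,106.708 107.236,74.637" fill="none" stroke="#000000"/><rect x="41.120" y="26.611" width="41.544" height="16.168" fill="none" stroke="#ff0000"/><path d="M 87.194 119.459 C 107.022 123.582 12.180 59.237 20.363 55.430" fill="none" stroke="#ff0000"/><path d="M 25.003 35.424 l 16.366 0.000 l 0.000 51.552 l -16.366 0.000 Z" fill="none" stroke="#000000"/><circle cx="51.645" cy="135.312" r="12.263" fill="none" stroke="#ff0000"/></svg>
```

1 u = 1 mm; y_m = 161.856 − y.

[1] `<polyline>` line segment, #000000→score S500 F2138: (29.418,55.148) → (107.236,87.219)

[2] `<rect>` rectangle, #ff0000→engrave S285 F3076: (41.120,135.245) → (82.664,135.245) → (82.664,119.077) → (41.120,119.077) → (41.120,135.245) (closed)

[3] `<path>` cubic bezier, #ff0000→engrave S285 F3076: (87.194,42.397) → (83.966,50.127) → (58.145,71.438) → (30.141,94.236) → (20.363,106.426)

[4] `<path>` rectangle, #000000→score S500 F2138: (25.003,126.432) → (41.369,126.432) → (41.369,74.880) → (25.003,74.880) → (25.003,126.432) (closed)

[5] `<circle>` circle, #ff0000→engrave S285 F3076: (63.908,26.544) → (60.316,35.215) → (51.645,38.807) → (42.974,35.215) → (39.382,26.544) → (42.974,17.873) → (51.645,14.281) → (60.316,17.873) → (63.908,26.544) (closed)

; Generated by LaserGRBL
G21
G90
G0 X29.418 Y55.148
M3 S500
G1 X107.236 Y87.219 F2138
G0 X41.120 Y135.245
M3 S285
G1 X82.664 Y135.245 F3076
G1 X82.664 Y119.077
G1 X41.120 Y119.077
G1 X41.120 Y135.245
G0 X87.194 Y42.397
M3 S285
G1 X83.966 Y50.127 F3076
G1 X58.145 Y71.438
G1 X30.141 Y94.236
G1 X20.363 Y106.426
G0 X25.003 Y126.432
M3 S500
G1 X41.369 Y126.432 F2138
G1 X41.369 Y74.880
G1 X25.003 Y74.880
G1 X25.003 Y126.432
G0 X63.908 Y26.544
M3 S285
G1 X60.316 Y35.215 F3076
G1 X51.645 Y38.807
G1 X42.974 Y35.215
G1 X39.382 Y26.544
G1 X42.974 Y17.873
G1 X51.645 Y14.281
G1 X60.316 Y17.873
G1 X63.908 Y26.544
M5
G0 X0.000 Y0.000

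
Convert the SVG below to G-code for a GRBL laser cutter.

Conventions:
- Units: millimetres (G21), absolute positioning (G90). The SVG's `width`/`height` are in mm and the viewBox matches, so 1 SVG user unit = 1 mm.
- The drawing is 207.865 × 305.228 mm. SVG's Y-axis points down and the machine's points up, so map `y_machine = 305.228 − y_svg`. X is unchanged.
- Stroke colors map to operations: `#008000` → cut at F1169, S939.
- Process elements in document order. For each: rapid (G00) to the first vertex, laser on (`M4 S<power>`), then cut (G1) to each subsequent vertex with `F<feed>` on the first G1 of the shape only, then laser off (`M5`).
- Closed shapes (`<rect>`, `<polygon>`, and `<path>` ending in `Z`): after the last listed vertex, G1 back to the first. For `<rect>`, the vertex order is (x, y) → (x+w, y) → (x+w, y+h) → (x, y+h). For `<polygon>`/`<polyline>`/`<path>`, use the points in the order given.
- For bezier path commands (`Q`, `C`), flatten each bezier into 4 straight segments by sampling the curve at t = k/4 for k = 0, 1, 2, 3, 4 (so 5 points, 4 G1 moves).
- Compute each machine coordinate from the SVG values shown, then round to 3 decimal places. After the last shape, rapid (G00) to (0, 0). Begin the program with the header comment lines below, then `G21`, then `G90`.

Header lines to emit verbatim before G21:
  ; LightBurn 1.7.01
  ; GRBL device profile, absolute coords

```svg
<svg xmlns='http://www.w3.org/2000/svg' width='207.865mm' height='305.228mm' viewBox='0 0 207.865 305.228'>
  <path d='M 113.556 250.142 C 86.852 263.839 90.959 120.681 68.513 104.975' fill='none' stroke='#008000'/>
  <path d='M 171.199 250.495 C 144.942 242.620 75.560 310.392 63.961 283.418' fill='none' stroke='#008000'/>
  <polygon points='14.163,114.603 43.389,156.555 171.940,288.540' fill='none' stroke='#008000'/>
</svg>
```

; LightBurn 1.7.01
; GRBL device profile, absolute coords
G21
G90
G00 X113.556 Y55.086
M4 S939
G1 X98.409 Y69.781 F1169
G1 X89.438 Y116.643
G1 X81.265 Y169.019
G1 X68.513 Y200.253
M5
G00 X171.199 Y54.733
M4 S939
G1 X144.997 Y49.118 F1169
G1 X112.083 Y31.109
G1 X81.918 Y16.682
G1 X63.961 Y21.810
M5
G00 X14.163 Y190.625
M4 S939
G1 X43.389 Y148.673 F1169
G1 X171.940 Y16.688
G1 X14.163 Y190.625
M5
G00 X0.000 Y0.000

viewBox `0 0 207.865 305.228` with mm width/height → 1 unit = 1 mm. Flip: y_m = 305.228 − y_svg.

**Shape 1** — `<path>` cubic bezier, stroke `#008000` → cut (S939, F1169). Control points (SVG): P0=(113.556,250.142), P1=(86.852,263.839), P2=(90.959,120.681), P3=(68.513,104.975); sampled at t=k/4. Machine vertices: (113.556,55.086) → (98.409,69.781) → (89.438,116.643) → (81.265,169.019) → (68.513,200.253). Open path.

**Shape 2** — `<path>` cubic bezier, stroke `#008000` → cut (S939, F1169). Control points (SVG): P0=(171.199,250.495), P1=(144.942,242.620), P2=(75.560,310.392), P3=(63.961,283.418); sampled at t=k/4. Machine vertices: (171.199,54.733) → (144.997,49.118) → (112.083,31.109) → (81.918,16.682) → (63.961,21.810). Open path.

**Shape 3** — `<polygon>` closed polygon, stroke `#008000` → cut (S939, F1169). Machine vertices: (14.163,190.625) → (43.389,148.673) → (171.940,16.688) → (14.163,190.625). Closed: final G1 returns to the first vertex.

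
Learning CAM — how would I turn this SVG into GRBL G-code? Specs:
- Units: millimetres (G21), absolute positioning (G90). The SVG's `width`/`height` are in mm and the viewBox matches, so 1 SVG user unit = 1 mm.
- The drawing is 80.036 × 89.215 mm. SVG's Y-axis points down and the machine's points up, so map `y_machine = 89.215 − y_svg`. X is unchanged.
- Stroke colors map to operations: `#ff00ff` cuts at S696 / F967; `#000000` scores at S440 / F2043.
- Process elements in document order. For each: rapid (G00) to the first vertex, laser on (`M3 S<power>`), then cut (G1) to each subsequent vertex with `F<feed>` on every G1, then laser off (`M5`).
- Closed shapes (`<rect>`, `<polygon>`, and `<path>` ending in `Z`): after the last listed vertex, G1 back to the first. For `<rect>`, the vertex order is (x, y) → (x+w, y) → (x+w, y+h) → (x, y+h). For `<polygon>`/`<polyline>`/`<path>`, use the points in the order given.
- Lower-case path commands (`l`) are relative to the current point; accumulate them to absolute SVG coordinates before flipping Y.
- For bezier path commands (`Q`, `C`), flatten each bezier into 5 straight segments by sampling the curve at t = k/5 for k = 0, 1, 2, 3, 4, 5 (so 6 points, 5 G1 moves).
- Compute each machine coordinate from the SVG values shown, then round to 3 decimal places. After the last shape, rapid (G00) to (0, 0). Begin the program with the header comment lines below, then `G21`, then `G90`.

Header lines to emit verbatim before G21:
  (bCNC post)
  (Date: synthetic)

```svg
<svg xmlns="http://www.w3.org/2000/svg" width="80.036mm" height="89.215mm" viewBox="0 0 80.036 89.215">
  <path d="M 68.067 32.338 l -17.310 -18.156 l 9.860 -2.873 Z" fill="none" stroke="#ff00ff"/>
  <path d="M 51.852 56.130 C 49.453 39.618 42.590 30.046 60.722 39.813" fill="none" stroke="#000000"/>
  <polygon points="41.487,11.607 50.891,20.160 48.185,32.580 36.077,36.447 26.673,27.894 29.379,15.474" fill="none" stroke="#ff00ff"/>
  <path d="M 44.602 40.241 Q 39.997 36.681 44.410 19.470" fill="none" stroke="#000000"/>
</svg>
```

(bCNC post)
(Date: synthetic)
G21
G90
G00 X68.067 Y56.877
M3 S696
G1 X50.757 Y75.033 F967
G1 X60.617 Y77.906 F967
G1 X68.067 Y56.877 F967
M5
G00 X51.852 Y33.085
M3 S440
G1 X50.113 Y42.060 F2043
G1 X48.716 Y48.775 F2043
G1 X49.076 Y52.633 F2043
G1 X52.607 Y53.041 F2043
G1 X60.722 Y49.402 F2043
M5
G00 X41.487 Y77.608
M3 S696
G1 X50.891 Y69.055 F967
G1 X48.185 Y56.635 F967
G1 X36.077 Y52.768 F967
G1 X26.673 Y61.321 F967
G1 X29.379 Y73.741 F967
G1 X41.487 Y77.608 F967
M5
G00 X44.602 Y48.974
M3 S440
G1 X43.121 Y50.944 F2043
G1 X42.361 Y54.006 F2043
G1 X42.322 Y58.160 F2043
G1 X43.006 Y63.407 F2043
G1 X44.410 Y69.745 F2043
M5
G00 X0.000 Y0.000

viewBox `0 0 80.036 89.215` with mm width/height → 1 unit = 1 mm. Flip: y_m = 89.215 − y_svg.

**Shape 1** — `<path>` closed polygon, stroke `#ff00ff` → cut (S696, F967). Machine vertices: (68.067,56.877) → (50.757,75.033) → (60.617,77.906) → (68.067,56.877). Closed: final G1 returns to the first vertex.

**Shape 2** — `<path>` cubic bezier, stroke `#000000` → score (S440, F2043). Control points (SVG): P0=(51.852,56.130), P1=(49.453,39.618), P2=(42.590,30.046), P3=(60.722,39.813); sampled at t=k/5. Machine vertices: (51.852,33.085) → (50.113,42.060) → (48.716,48.775) → (49.076,52.633) → (52.607,53.041) → (60.722,49.402). Open path.

**Shape 3** — `<polygon>` regular polygon, stroke `#ff00ff` → cut (S696, F967). Machine vertices: (41.487,77.608) → (50.891,69.055) → (48.185,56.635) → (36.077,52.768) → (26.673,61.321) → (29.379,73.741) → (41.487,77.608). Closed: final G1 returns to the first vertex.

**Shape 4** — `<path>` quadratic bezier, stroke `#000000` → score (S440, F2043). Control points (SVG): P0=(44.602,40.241), P1=(39.997,36.681), P2=(44.410,19.470); sampled at t=k/5. Machine vertices: (44.602,48.974) → (43.121,50.944) → (42.361,54.006) → (42.322,58.160) → (43.006,63.407) → (44.410,69.745). Open path.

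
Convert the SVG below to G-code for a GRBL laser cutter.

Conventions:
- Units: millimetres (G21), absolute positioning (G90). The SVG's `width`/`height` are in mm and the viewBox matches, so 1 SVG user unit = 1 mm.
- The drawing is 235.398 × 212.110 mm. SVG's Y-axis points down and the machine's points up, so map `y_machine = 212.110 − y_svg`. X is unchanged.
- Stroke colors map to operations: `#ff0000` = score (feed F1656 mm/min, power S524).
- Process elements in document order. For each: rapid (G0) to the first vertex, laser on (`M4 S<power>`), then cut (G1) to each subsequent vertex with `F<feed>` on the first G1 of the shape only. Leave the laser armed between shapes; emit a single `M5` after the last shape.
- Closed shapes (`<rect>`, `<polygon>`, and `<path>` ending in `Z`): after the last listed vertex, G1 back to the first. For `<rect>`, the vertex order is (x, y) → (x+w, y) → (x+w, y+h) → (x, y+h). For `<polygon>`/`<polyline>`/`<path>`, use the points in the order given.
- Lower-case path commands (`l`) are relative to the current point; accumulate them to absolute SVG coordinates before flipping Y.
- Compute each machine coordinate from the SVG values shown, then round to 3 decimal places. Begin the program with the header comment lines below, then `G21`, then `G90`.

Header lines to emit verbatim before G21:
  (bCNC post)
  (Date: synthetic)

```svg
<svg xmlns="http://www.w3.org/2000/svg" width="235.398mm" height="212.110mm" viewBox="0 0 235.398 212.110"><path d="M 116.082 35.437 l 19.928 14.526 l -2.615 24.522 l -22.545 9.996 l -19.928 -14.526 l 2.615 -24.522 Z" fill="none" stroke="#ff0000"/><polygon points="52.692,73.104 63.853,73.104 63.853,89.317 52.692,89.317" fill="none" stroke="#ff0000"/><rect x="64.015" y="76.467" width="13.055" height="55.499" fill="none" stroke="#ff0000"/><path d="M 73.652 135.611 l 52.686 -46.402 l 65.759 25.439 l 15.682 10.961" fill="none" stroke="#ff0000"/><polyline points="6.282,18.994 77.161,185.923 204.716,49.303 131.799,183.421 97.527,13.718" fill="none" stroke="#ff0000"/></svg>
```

(bCNC post)
(Date: synthetic)
G21
G90
G0 X116.082 Y176.673
M4 S524
G1 X136.010 Y162.147 F1656
G1 X133.395 Y137.625
G1 X110.850 Y127.629
G1 X90.922 Y142.155
G1 X93.537 Y166.677
G1 X116.082 Y176.673
G0 X52.692 Y139.006
M4 S524
G1 X63.853 Y139.006 F1656
G1 X63.853 Y122.793
G1 X52.692 Y122.793
G1 X52.692 Y139.006
G0 X64.015 Y135.643
M4 S524
G1 X77.070 Y135.643 F1656
G1 X77.070 Y80.144
G1 X64.015 Y80.144
G1 X64.015 Y135.643
G0 X73.652 Y76.499
M4 S524
G1 X126.338 Y122.901 F1656
G1 X192.097 Y97.462
G1 X207.779 Y86.501
G0 X6.282 Y193.116
M4 S524
G1 X77.161 Y26.187 F1656
G1 X204.716 Y162.807
G1 X131.799 Y28.689
G1 X97.527 Y198.392
M5

1 u = 1 mm; y_m = 212.110 − y.

[1] `<path>` regular polygon, #ff0000→score S524 F1656: (116.082,176.673) → (136.010,162.147) → (133.395,137.625) → (110.850,127.629) → (90.922,142.155) → (93.537,166.677) → (116.082,176.673) (closed)

[2] `<polygon>` rectangle, #ff0000→score S524 F1656: (52.692,139.006) → (63.853,139.006) → (63.853,122.793) → (52.692,122.793) → (52.692,139.006) (closed)

[3] `<rect>` rectangle, #ff0000→score S524 F1656: (64.015,135.643) → (77.070,135.643) → (77.070,80.144) → (64.015,80.144) → (64.015,135.643) (closed)

[4] `<path>` open polyline, #ff0000→score S524 F1656: (73.652,76.499) → (126.338,122.901) → (192.097,97.462) → (207.779,86.501)

[5] `<polyline>` open polyline, #ff0000→score S524 F1656: (6.282,193.116) → (77.161,26.187) → (204.716,162.807) → (131.799,28.689) → (97.527,198.392)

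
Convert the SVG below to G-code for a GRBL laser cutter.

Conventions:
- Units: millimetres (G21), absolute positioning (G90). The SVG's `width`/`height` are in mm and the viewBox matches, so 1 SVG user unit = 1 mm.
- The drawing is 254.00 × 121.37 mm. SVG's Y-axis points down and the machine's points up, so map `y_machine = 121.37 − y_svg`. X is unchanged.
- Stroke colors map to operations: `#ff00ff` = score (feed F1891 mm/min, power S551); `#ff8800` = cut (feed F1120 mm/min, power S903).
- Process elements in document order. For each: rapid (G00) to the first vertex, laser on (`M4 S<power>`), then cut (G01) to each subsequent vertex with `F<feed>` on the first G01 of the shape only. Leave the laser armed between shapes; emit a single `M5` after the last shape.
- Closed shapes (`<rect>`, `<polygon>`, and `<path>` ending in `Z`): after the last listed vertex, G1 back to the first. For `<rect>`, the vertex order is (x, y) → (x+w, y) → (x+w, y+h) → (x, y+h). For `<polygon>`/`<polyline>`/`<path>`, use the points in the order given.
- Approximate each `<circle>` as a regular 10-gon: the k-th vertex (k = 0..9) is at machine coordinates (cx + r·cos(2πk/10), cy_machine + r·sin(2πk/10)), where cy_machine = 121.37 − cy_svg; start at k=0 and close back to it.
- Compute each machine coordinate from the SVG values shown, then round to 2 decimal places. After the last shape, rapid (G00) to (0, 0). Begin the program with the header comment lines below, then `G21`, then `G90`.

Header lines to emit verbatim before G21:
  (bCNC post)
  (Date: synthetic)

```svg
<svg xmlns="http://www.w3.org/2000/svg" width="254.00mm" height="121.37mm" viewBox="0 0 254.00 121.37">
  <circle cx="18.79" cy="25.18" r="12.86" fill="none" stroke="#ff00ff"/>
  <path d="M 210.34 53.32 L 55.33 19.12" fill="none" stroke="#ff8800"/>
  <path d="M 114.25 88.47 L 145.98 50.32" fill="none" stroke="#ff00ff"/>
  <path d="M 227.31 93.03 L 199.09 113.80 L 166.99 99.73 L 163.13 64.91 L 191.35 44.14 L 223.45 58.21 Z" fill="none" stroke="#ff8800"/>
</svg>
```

(bCNC post)
(Date: synthetic)
G21
G90
G00 X31.65 Y96.19
M4 S551
G01 X29.19 Y103.75 F1891
G01 X22.76 Y108.42
G01 X14.82 Y108.42
G01 X8.39 Y103.75
G01 X5.93 Y96.19
G01 X8.39 Y88.63
G01 X14.82 Y83.96
G01 X22.76 Y83.96
G01 X29.19 Y88.63
G01 X31.65 Y96.19
G00 X210.34 Y68.05
M4 S903
G01 X55.33 Y102.25 F1120
G00 X114.25 Y32.90
M4 S551
G01 X145.98 Y71.05 F1891
G00 X227.31 Y28.34
M4 S903
G01 X199.09 Y7.57 F1120
G01 X166.99 Y21.64
G01 X163.13 Y56.46
G01 X191.35 Y77.23
G01 X223.45 Y63.16
G01 X227.31 Y28.34
M5
G00 X0.00 Y0.00

Since the viewBox matches the mm dimensions, user units are millimetres directly. The only transform is the Y-flip y_m = 121.37 − y_svg.

Shape 1 is a circle drawn with `<circle>`. Its stroke #ff00ff means score at S551, F1891. After flipping Y the toolpath is (31.65,96.19) → (29.19,103.75) → (22.76,108.42) → (14.82,108.42) → (8.39,103.75) → (5.93,96.19) → (8.39,88.63) → (14.82,83.96) → (22.76,83.96) → (29.19,88.63) → (31.65,96.19), returning to the start.

Shape 2 is a line segment drawn with `<path>`. Its stroke #ff8800 means cut at S903, F1120. After flipping Y the toolpath is (210.34,68.05) → (55.33,102.25).

Shape 3 is a line segment drawn with `<path>`. Its stroke #ff00ff means score at S551, F1891. After flipping Y the toolpath is (114.25,32.90) → (145.98,71.05).

Shape 4 is a regular polygon drawn with `<path>`. Its stroke #ff8800 means cut at S903, F1120. After flipping Y the toolpath is (227.31,28.34) → (199.09,7.57) → (166.99,21.64) → (163.13,56.46) → (191.35,77.23) → (223.45,63.16) → (227.31,28.34), returning to the start.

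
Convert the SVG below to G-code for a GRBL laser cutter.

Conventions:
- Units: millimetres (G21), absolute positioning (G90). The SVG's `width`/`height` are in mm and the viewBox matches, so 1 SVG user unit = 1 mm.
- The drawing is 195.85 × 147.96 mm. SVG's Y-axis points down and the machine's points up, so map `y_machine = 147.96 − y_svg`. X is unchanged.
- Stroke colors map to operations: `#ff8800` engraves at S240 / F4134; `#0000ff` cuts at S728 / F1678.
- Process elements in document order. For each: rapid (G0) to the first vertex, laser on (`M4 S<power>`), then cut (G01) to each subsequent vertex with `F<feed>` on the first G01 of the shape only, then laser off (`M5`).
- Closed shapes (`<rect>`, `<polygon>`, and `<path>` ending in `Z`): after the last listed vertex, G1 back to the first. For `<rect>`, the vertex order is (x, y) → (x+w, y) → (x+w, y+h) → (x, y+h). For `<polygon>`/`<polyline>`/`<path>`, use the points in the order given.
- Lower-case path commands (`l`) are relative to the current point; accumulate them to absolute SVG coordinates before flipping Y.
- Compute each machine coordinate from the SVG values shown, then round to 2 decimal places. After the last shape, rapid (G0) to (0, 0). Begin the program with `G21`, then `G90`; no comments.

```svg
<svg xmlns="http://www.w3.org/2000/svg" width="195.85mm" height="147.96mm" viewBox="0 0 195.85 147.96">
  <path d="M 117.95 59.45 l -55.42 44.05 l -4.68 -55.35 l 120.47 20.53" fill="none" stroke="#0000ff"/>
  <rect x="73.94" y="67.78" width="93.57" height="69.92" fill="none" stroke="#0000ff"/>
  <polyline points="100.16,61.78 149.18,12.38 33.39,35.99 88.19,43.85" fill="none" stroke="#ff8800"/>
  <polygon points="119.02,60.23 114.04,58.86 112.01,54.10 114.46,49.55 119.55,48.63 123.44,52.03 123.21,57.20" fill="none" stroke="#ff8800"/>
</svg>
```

G21
G90
G0 X117.95 Y88.51
M4 S728
G01 X62.53 Y44.46 F1678
G01 X57.85 Y99.81
G01 X178.32 Y79.28
M5
G0 X73.94 Y80.18
M4 S728
G01 X167.51 Y80.18 F1678
G01 X167.51 Y10.26
G01 X73.94 Y10.26
G01 X73.94 Y80.18
M5
G0 X100.16 Y86.18
M4 S240
G01 X149.18 Y135.58 F4134
G01 X33.39 Y111.97
G01 X88.19 Y104.11
M5
G0 X119.02 Y87.73
M4 S240
G01 X114.04 Y89.10 F4134
G01 X112.01 Y93.86
G01 X114.46 Y98.41
G01 X119.55 Y99.33
G01 X123.44 Y95.93
G01 X123.21 Y90.76
G01 X119.02 Y87.73
M5
G0 X0.00 Y0.00

viewBox `0 0 195.85 147.96` with mm width/height → 1 unit = 1 mm. Flip: y_m = 147.96 − y_svg.

**Shape 1** — `<path>` open polyline, stroke `#0000ff` → cut (S728, F1678). Machine vertices: (117.95,88.51) → (62.53,44.46) → (57.85,99.81) → (178.32,79.28). Open path.

**Shape 2** — `<rect>` rectangle, stroke `#0000ff` → cut (S728, F1678). Machine vertices: (73.94,80.18) → (167.51,80.18) → (167.51,10.26) → (73.94,10.26) → (73.94,80.18). Closed: final G1 returns to the first vertex.

**Shape 3** — `<polyline>` open polyline, stroke `#ff8800` → engrave (S240, F4134). Machine vertices: (100.16,86.18) → (149.18,135.58) → (33.39,111.97) → (88.19,104.11). Open path.

**Shape 4** — `<polygon>` regular polygon, stroke `#ff8800` → engrave (S240, F4134). Machine vertices: (119.02,87.73) → (114.04,89.10) → (112.01,93.86) → (114.46,98.41) → (119.55,99.33) → (123.44,95.93) → (123.21,90.76) → (119.02,87.73). Closed: final G1 returns to the first vertex.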